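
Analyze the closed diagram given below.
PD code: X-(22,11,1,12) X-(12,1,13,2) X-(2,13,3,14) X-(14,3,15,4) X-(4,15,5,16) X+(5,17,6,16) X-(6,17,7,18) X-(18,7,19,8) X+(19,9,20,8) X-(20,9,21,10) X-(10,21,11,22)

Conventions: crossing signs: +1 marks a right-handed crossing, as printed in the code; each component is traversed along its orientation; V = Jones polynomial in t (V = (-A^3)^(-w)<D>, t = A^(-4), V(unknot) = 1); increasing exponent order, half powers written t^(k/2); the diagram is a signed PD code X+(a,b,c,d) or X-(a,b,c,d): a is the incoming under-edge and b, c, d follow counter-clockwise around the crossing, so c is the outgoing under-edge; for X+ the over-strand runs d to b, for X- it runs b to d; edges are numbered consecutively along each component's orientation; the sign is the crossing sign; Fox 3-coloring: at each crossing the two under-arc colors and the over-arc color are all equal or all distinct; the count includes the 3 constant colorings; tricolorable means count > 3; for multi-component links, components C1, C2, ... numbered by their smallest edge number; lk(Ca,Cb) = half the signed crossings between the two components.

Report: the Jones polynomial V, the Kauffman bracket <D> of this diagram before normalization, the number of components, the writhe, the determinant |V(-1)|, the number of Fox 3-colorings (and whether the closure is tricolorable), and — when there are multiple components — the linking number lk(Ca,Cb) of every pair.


V(t) = -t^-10 + t^-9 - t^-8 + t^-7 - t^-6 + t^-5 + t^-3
bracket: -A^-9 - A^-1 + A^3 - A^7 + A^11 - A^15 + A^19, w = -7
1 component, writhe -7, over 11 crossings
det 7, colorings 3 of 3^11 — not tricolorable
observation: w = -7 (over 11 crossings) is diagram-only; (-A^3)^(7) removes it from V


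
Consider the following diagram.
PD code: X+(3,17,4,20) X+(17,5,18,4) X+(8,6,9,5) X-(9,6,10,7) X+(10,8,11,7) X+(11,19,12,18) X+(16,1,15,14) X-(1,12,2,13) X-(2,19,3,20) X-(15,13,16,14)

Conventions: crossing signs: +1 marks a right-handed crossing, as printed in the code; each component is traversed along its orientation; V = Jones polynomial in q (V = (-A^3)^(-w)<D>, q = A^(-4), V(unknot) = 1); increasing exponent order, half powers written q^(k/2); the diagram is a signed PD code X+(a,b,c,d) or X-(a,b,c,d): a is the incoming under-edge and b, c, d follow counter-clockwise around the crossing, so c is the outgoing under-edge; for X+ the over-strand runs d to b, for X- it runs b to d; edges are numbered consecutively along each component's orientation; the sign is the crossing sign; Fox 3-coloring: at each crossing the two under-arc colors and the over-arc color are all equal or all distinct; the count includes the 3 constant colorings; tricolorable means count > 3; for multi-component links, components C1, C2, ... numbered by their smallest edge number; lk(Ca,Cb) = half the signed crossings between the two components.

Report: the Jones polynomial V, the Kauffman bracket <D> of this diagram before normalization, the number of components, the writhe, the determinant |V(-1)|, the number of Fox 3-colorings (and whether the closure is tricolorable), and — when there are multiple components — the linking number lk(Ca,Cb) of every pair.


Jones polynomial: V(q) = 1 + q + q^2 + q^3
<D> = A^-6 + A^-2 + A^2 + A^6; writhe +2
components 3, writhe +2 (10 crossings)
linking number lk(C1,C2) = 0
lk(C1,C3): +1
lk(C2,C3) = 0
3-colorings: 9 of 3^10, det 0 — tricolorable
note: the span of V is 3, within the link bound 10 + 3 - 1


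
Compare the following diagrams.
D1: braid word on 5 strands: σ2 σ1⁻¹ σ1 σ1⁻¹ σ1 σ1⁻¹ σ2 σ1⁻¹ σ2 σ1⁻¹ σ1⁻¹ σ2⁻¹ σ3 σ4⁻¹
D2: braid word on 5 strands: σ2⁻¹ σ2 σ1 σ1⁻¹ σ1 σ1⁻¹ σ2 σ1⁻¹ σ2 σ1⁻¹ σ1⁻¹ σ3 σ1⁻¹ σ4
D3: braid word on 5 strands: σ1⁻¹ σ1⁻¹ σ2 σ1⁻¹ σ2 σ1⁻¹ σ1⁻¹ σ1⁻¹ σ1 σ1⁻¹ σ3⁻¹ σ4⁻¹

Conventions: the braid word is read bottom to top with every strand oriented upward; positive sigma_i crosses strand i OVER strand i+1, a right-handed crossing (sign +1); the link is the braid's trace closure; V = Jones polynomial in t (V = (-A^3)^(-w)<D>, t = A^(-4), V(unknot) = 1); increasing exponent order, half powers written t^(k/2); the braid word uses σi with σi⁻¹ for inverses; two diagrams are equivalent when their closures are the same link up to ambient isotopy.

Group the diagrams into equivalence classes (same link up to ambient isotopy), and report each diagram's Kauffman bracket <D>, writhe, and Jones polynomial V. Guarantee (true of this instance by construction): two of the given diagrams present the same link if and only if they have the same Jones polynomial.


classes: {D1, D2} | {D3}
V(D1) = t^-5 - 2t^-4 + 2t^-3 - 2t^-2 + 2t^-1 - 1 + t  [14 crossings, <D> = A^-10 - A^-6 + 2A^-2 - 2A^2 + 2A^6 - 2A^10 + A^14, w = -2]
V(D2) = t^-5 - 2t^-4 + 2t^-3 - 2t^-2 + 2t^-1 - 1 + t  (w 0, c 14, <D> = A^-4 - 1 + 2A^4 - 2A^8 + 2A^12 - 2A^16 + A^20)
V(D3) = t^-8 - 2t^-7 + 2t^-6 - 3t^-5 + 3t^-4 - 2t^-3 + 2t^-2 - t^-1 + 1  [12 crossings, <D> = A^-18 - A^-14 + 2A^-10 - 2A^-6 + 3A^-2 - 3A^2 + 2A^6 - 2A^10 + A^14, w = -6]
note: V(t) takes 2 values over 3 diagrams, fixing the grouping


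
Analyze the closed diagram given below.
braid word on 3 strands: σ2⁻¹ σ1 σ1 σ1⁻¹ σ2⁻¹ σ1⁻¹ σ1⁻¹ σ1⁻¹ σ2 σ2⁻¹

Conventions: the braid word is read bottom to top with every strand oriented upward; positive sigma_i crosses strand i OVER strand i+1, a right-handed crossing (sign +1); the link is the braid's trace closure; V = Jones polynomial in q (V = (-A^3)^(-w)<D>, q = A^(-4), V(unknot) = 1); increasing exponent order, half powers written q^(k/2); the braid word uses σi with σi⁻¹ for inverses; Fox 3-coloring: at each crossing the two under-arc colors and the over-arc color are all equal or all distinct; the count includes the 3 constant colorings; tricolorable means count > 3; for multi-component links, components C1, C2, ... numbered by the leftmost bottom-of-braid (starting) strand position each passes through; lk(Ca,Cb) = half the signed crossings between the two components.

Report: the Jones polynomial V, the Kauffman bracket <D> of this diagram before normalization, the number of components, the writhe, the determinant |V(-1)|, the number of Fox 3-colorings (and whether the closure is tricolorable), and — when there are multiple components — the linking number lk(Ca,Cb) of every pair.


Jones polynomial: V(q) = -q^-6 + q^-5 - q^-4 + 2q^-3 - q^-2 + q^-1
<D> = A^-8 - A^-4 + 2 - A^4 + A^8 - A^12; writhe -4
components 1, writhe -4 (10 crossings)
3-colorings: 3 of 3^10, det 7 — not tricolorable
note: V spans 5 powers of q: at least 5 crossings in any diagram


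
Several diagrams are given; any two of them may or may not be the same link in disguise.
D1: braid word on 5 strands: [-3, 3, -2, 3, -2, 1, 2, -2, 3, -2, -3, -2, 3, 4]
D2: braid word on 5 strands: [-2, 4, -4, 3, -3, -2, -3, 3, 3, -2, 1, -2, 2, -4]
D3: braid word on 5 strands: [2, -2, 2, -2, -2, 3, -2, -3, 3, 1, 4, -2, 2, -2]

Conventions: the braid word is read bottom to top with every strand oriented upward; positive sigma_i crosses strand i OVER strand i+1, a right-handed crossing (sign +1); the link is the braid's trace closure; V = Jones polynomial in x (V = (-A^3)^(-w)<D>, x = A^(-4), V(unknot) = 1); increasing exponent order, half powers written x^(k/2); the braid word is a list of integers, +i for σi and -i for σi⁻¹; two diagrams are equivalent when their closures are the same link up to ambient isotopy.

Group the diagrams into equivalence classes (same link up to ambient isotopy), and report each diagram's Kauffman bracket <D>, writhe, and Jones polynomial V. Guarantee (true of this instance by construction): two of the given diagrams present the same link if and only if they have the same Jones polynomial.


equivalence classes: {D1, D2, D3}
D1 (bracket A^4 + A^12 - A^16; 14 crossings at w = 0): V = -x^-4 + x^-3 + x^-1
D2 (bracket A^-2 + A^6 - A^10; 14 crossings at w = -2): V = -x^-4 + x^-3 + x^-1
V(D3) = -x^-4 + x^-3 + x^-1  [14 crossings, <D> = A^4 + A^12 - A^16, w = 0]
key observation: all 3 diagrams share one V(x), hence one class


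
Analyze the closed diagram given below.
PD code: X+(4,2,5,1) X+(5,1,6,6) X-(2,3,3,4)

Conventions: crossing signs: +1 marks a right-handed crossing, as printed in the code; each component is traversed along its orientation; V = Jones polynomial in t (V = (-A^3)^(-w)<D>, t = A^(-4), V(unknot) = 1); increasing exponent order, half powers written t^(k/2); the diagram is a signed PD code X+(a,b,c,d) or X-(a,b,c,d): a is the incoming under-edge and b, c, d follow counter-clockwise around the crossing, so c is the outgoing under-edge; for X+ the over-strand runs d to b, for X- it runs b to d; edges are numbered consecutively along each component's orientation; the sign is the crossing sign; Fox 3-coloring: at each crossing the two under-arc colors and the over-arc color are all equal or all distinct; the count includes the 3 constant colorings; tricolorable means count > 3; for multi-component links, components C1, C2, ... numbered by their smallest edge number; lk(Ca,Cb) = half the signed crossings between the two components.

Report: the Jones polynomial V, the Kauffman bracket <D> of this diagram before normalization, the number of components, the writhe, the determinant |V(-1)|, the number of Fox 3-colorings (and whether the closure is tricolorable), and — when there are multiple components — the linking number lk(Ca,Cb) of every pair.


V(t) = 1
bracket: -A^3, w = +1
1 component, writhe +1, over 3 crossings
det 1, colorings 3 of 3^3 — not tricolorable
observation: w = +1 (over 3 crossings) is diagram-only; (-A^3)^(-1) removes it from V


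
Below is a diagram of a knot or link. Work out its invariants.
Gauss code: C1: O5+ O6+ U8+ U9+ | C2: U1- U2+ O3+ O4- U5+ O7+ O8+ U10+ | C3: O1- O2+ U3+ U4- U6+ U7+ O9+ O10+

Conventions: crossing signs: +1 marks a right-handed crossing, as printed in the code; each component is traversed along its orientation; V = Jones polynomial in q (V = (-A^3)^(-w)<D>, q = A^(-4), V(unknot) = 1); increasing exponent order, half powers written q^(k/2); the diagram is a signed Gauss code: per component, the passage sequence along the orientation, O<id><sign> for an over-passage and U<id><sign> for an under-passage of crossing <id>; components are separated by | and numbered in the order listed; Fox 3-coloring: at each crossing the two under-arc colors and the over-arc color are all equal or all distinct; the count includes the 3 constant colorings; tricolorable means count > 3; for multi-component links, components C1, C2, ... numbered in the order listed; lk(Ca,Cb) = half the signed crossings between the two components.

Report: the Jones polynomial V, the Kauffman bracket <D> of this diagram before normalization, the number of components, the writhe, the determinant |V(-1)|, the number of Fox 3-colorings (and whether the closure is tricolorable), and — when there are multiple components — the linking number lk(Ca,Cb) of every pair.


V = q^2 + q^4 + 2q^6
<D> = 2A^-6 + A^2 + A^10 (w = +6)
3 components over 10 crossings, w = +6
lk(C1,C2): +1
lk(C1,C3) = +1
linking number lk(C2,C3) = +1
3 Fox colorings among 3^10, |V(-1)| = 4: not tricolorable
why: the span of V is 4, within the link bound 10 + 3 - 1


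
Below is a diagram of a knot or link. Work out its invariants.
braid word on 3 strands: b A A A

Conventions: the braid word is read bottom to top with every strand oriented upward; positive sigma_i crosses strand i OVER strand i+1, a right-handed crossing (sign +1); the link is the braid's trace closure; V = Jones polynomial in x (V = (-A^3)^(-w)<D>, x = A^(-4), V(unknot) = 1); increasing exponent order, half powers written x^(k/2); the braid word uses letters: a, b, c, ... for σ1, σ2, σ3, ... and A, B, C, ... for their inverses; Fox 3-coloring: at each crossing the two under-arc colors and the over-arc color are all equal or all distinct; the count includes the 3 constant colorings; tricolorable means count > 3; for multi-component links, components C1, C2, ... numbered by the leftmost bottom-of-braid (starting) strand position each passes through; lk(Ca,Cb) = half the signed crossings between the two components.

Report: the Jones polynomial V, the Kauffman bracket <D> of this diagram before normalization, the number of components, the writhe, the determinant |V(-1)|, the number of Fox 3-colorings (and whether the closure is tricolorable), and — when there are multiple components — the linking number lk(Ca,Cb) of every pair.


Jones polynomial: V(x) = -x^-4 + x^-3 + x^-1
<D> = A^-2 + A^6 - A^10; writhe -2
components 1, writhe -2 (4 crossings)
3-colorings: 9 of 3^4, det 3 — tricolorable
note: w = -2 (over 4 crossings) is diagram-only; (-A^3)^(2) removes it from V


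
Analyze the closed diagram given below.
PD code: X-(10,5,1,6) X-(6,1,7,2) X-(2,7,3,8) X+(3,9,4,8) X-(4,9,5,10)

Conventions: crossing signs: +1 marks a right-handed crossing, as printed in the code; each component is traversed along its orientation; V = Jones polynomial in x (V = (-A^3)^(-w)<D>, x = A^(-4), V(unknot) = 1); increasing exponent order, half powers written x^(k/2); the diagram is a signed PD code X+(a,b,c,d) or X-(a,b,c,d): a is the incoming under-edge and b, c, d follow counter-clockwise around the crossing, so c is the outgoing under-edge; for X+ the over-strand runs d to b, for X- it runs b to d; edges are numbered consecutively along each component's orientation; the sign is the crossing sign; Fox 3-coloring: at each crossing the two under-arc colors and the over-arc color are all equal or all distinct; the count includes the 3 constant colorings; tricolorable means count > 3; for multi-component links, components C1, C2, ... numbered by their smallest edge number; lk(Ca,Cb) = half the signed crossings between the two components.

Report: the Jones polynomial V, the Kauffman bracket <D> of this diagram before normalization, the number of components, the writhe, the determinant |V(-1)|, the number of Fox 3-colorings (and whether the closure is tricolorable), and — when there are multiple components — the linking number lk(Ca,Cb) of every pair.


V(x) = -x^-4 + x^-3 + x^-1
bracket: -A^-5 - A^3 + A^7, w = -3
1 component, writhe -3, over 5 crossings
det 3, colorings 9 of 3^5 — tricolorable
observation: |V(-1)| = 3: so tricolorable, since 3 divides 3


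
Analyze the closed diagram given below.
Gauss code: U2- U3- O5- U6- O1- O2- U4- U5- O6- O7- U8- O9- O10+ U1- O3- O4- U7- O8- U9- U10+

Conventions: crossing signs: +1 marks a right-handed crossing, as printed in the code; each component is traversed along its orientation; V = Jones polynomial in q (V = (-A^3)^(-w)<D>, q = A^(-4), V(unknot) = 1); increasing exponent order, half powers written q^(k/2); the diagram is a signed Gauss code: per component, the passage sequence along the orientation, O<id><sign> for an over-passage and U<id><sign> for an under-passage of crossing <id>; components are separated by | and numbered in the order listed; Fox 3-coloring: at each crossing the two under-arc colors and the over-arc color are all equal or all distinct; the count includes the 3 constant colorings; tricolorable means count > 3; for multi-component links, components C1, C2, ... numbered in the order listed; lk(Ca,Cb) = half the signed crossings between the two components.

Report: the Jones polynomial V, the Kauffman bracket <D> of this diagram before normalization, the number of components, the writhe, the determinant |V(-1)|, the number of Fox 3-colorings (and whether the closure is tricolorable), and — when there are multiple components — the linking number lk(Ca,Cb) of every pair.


V = -q^-8 + q^-5 + q^-3
<D> = A^-12 + A^-4 - A^8 (w = -8)
1 component over 10 crossings, w = -8
9 Fox colorings among 3^10, |V(-1)| = 3: tricolorable
why: V spans 5 powers of q: at least 5 crossings in any diagram


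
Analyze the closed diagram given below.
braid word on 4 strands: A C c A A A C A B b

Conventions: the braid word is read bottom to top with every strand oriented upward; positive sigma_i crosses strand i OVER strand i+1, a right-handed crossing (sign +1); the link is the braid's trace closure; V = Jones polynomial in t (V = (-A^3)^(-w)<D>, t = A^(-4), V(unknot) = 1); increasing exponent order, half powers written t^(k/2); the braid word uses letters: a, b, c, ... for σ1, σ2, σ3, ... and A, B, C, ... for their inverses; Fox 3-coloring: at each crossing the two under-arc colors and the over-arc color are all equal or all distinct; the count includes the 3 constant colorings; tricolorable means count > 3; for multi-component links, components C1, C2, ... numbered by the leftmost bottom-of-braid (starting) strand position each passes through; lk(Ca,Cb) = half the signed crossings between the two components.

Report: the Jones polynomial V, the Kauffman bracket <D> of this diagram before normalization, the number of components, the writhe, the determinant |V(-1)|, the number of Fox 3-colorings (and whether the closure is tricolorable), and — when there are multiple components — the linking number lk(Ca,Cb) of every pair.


V = t^(-15/2) - t^(-7/2) - t^(-5/2) - t^(-3/2)
<D> = -A^-12 - A^-8 - A^-4 + A^12 (w = -6)
2 components over 10 crossings, w = -6
lk(C1,C2): 0
9 Fox colorings among 3^10, |V(-1)| = 0: tricolorable
why: free reduction leaves σ1⁻¹ σ1⁻¹ σ1⁻¹ σ1⁻¹ σ3⁻¹ σ1⁻¹ of the original 10 letters


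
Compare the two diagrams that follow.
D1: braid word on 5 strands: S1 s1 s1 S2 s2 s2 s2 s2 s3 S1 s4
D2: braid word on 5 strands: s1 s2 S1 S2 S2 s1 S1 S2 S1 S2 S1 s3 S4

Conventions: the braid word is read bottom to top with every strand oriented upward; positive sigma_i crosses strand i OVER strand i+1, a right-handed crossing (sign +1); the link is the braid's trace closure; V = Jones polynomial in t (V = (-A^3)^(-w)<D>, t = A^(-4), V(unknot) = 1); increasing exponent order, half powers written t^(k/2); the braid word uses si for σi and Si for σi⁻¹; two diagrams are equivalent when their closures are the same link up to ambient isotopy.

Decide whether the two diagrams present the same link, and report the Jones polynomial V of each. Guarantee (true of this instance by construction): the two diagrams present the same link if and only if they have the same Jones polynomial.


equivalent: no
D1 (bracket -A^-3 + A^5 + A^9 + A^13; 11 crossings at w = +5): V = -t^(1/2) - t^(3/2) - t^(5/2) + t^(9/2)
V(D2) = t^(-13/2) - t^(-11/2) + t^(-9/2) - 2t^(-7/2) - t^(-3/2)  [13 crossings, <D> = A^-9 + 2A^-1 - A^3 + A^7 - A^11, w = -5]
observation: 2 values of V(t) split the 2 diagrams


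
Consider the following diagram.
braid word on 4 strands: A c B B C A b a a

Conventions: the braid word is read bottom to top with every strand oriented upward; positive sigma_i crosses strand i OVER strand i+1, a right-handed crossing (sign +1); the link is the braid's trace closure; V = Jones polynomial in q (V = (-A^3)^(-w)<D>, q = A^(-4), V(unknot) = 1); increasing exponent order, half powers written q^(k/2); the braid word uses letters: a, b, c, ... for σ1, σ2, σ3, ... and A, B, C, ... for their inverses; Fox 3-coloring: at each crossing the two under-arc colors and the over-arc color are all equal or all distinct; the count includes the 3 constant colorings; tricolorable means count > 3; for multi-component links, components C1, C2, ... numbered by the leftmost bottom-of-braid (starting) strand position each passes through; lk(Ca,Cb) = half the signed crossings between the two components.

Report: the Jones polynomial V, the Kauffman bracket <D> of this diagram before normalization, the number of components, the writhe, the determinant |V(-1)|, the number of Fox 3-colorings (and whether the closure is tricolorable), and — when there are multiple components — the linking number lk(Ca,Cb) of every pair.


V = q^-3 + q^-2 + q^-1 + 1
<D> = -A^-3 - A - A^5 - A^9 (w = -1)
3 components over 9 crossings, w = -1
lk(C1,C2): 0
lk(C1,C3) = -1
linking number lk(C2,C3) = 0
9 Fox colorings among 3^9, |V(-1)| = 0: tricolorable
why: summing lk over 3 pairs gives -1


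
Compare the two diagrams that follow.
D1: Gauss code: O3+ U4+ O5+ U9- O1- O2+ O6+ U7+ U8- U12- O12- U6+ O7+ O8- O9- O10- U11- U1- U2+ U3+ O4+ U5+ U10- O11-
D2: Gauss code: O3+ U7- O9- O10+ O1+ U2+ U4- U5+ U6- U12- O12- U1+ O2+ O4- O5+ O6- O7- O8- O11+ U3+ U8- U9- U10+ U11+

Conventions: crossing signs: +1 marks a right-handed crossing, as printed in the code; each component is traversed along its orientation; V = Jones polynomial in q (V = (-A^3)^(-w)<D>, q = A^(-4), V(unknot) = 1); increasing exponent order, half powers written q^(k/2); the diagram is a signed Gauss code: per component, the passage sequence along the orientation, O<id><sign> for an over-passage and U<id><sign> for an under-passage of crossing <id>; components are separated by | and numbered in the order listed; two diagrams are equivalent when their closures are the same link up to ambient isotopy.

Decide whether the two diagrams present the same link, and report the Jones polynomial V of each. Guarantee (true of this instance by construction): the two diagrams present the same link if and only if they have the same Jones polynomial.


equivalent: yes
D1 (bracket 1; 12 crossings at w = 0): V = 1
D2 (bracket 1; 12 crossings at w = 0): V = 1
key observation: from 12 to 12 crossings by R-moves: one link, two diagrams


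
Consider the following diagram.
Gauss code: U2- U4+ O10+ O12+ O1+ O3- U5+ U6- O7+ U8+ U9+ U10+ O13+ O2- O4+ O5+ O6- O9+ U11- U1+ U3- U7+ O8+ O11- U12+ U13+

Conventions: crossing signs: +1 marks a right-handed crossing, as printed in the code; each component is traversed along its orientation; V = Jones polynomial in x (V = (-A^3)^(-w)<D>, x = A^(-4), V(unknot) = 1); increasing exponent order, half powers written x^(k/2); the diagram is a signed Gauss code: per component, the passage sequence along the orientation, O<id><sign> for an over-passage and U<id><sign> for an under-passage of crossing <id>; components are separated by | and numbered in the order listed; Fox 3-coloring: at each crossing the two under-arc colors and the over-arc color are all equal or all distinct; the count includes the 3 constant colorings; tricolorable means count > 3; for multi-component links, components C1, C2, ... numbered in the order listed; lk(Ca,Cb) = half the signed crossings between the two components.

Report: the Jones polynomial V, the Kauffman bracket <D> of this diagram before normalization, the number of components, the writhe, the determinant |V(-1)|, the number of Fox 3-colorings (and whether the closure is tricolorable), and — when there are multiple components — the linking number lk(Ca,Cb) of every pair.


V = x - x^2 + 2x^3 - x^4 + x^5 - x^6
<D> = A^-9 - A^-5 + A^-1 - 2A^3 + A^7 - A^11 (w = +5)
1 component over 13 crossings, w = +5
3 Fox colorings among 3^13, |V(-1)| = 7: not tricolorable
why: w = +5 shifts under R1 moves; the (-A^3)^(-5) factor cancels that in V


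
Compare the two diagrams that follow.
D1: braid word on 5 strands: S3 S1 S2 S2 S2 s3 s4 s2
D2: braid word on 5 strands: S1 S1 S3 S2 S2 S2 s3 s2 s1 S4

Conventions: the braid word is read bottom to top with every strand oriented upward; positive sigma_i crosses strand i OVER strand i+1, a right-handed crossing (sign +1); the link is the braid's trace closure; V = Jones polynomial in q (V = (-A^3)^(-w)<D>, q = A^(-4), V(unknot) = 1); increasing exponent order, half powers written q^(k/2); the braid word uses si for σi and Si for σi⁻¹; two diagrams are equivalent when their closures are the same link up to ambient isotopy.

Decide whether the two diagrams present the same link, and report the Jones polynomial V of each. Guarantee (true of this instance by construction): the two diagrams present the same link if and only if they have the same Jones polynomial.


equivalent: yes
D1 (bracket A^-2 + A^6 - A^10; 8 crossings at w = -2): V = -q^-4 + q^-3 + q^-1
V(D2) = -q^-4 + q^-3 + q^-1  [10 crossings, <D> = A^-8 + 1 - A^4, w = -4]
observation: from 8 to 10 crossings by R-moves: one link, two diagrams


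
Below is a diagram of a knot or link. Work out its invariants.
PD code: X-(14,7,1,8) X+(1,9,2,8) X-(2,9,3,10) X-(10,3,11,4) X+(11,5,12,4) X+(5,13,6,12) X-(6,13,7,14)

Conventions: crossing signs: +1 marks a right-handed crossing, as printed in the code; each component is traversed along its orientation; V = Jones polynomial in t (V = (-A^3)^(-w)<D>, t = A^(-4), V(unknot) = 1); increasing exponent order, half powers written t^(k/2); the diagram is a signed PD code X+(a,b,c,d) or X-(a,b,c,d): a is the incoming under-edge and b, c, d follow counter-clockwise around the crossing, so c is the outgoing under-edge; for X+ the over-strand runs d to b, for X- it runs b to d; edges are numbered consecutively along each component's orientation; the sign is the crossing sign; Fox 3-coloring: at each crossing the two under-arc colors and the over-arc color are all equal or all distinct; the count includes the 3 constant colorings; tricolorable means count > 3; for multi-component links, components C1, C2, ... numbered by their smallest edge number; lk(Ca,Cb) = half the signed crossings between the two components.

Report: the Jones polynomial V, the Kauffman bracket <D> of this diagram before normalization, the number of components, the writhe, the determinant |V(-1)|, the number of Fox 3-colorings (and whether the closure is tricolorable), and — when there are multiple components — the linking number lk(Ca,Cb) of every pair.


Jones polynomial: V(t) = 1
<D> = -A^-3; writhe -1
components 1, writhe -1 (7 crossings)
3-colorings: 3 of 3^7, det 1 — not tricolorable
note: det 1 = |V(-1)|; not divisible by 3, so not tricolorable


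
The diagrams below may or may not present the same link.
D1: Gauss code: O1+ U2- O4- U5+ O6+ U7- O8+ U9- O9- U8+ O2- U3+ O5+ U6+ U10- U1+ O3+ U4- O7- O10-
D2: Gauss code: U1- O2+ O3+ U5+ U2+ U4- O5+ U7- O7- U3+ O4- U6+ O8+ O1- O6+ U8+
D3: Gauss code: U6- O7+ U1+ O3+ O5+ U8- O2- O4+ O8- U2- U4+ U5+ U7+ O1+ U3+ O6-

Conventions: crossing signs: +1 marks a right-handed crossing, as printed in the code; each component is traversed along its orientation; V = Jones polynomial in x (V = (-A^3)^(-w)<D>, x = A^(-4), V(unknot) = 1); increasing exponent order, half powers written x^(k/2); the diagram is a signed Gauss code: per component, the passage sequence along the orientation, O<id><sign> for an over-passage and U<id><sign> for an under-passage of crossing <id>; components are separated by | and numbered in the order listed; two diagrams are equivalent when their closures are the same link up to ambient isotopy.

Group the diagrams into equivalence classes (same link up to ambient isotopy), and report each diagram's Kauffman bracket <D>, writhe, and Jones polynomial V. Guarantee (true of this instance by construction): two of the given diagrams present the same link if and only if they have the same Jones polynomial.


equivalence classes: {D1} | {D2} | {D3}
D1 (bracket -A^-12 + 2A^-8 - 2A^-4 + 3 - 2A^4 + 2A^8 - A^12; 10 crossings at w = 0): V = -x^-3 + 2x^-2 - 2x^-1 + 3 - 2x + 2x^2 - x^3
V(D2) = 1  (w +2, c 8, <D> = A^6)
V(D3) = x + x^3 - x^4  (w +2, c 8, <D> = -A^-10 + A^-6 + A^2)
observation: comparing 3 Jones polynomials yields 3 groups


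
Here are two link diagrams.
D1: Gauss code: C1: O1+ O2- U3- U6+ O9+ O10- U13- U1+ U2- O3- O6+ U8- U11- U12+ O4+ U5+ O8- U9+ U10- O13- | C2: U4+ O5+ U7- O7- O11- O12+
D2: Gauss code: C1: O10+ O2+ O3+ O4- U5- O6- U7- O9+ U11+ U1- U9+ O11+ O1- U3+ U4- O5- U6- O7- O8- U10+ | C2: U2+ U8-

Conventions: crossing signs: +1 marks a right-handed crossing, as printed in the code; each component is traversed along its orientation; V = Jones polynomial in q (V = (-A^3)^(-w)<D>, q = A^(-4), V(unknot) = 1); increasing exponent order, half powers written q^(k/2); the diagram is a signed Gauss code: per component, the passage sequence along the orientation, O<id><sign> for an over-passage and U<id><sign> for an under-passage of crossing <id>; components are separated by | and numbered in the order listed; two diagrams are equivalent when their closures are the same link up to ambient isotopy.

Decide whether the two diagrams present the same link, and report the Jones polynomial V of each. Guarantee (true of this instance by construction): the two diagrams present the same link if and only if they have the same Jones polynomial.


same link: no
V(D1) = -q^(1/2) - q^(5/2)  [13 crossings, <D> = A^-13 + A^-5, w = -1]
V(D2) = q^(-9/2) - q^(-5/2) - q^(-3/2) - q^(-1/2)  [11 crossings, <D> = A^-1 + A^3 + A^7 - A^15, w = -1]
insight: 2 classes among 2 diagrams; unequal V(q) rules out equality


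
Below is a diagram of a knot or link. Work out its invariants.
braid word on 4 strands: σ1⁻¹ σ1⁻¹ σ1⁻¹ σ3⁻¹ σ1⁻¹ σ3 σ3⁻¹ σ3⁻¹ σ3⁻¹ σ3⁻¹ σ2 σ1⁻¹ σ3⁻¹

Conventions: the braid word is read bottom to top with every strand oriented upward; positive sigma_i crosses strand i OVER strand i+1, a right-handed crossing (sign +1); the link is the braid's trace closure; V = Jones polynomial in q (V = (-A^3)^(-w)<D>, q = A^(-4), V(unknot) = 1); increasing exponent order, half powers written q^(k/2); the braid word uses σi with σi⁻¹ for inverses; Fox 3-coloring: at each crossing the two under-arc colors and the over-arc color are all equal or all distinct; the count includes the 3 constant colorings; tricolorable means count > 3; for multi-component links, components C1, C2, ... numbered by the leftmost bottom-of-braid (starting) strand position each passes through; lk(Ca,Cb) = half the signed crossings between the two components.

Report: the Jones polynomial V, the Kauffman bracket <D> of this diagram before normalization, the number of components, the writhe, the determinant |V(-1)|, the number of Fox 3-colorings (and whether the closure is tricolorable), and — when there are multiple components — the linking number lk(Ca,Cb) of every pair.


V = q^-14 - 2q^-13 + 3q^-12 - 4q^-11 + 3q^-10 - 4q^-9 + 3q^-8 - 2q^-7 + 2q^-6 + q^-4
<D> = -A^-11 - 2A^-3 + 2A - 3A^5 + 4A^9 - 3A^13 + 4A^17 - 3A^21 + 2A^25 - A^29 (w = -9)
1 component over 13 crossings, w = -9
3 Fox colorings among 3^13, |V(-1)| = 25: not tricolorable
why: inverse pairs cancel, leaving σ1⁻¹ σ1⁻¹ σ1⁻¹ σ3⁻¹ σ1⁻¹ σ3⁻¹ σ3⁻¹ σ3⁻¹ σ2 σ1⁻¹ σ3⁻¹


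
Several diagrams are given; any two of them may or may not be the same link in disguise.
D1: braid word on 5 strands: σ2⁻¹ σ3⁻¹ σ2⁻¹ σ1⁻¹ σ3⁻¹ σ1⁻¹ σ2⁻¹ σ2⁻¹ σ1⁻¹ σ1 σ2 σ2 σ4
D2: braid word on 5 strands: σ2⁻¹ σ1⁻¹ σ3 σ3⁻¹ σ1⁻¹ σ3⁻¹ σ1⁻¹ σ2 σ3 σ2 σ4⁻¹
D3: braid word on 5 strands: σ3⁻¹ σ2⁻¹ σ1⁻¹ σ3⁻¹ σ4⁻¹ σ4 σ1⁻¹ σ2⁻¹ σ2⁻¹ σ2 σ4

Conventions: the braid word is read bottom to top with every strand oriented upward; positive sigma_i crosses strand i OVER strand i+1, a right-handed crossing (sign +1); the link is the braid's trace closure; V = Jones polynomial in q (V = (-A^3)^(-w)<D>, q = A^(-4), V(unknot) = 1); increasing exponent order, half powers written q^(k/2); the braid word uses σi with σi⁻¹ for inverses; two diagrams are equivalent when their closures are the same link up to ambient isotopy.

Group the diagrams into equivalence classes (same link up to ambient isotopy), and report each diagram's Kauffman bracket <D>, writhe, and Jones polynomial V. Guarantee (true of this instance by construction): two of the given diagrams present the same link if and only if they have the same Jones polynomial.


classes: {D1, D3} | {D2}
V(D1) = q^(-13/2) - q^(-11/2) + q^(-9/2) - 2q^(-7/2) - q^(-3/2)  [13 crossings, <D> = A^-9 + 2A^-1 - A^3 + A^7 - A^11, w = -5]
V(D2) = q^(-9/2) - q^(-5/2) - q^(-3/2) - q^(-1/2)  [11 crossings, <D> = A^-7 + A^-3 + A - A^9, w = -3]
V(D3) = q^(-13/2) - q^(-11/2) + q^(-9/2) - 2q^(-7/2) - q^(-3/2)  [11 crossings, <D> = A^-9 + 2A^-1 - A^3 + A^7 - A^11, w = -5]
note: 2 values of V(q) split the 3 diagrams


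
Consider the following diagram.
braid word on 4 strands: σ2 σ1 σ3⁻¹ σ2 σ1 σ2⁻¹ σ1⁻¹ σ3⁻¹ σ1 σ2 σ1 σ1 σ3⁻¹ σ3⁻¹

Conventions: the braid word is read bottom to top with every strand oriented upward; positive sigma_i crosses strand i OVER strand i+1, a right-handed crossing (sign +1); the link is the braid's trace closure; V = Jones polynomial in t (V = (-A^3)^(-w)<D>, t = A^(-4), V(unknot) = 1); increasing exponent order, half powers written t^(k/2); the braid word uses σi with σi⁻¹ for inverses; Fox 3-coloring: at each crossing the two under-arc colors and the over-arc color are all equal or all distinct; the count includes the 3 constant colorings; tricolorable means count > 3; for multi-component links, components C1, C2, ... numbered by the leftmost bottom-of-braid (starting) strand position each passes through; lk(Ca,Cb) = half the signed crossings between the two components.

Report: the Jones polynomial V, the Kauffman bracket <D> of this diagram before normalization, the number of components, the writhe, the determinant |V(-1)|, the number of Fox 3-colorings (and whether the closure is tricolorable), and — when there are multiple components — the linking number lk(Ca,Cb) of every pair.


V(t) = -t^(-7/2) + 3t^(-5/2) - 5t^(-3/2) + 7t^(-1/2) - 9t^(1/2) + 8t^(3/2) - 8t^(5/2) + 5t^(7/2) - 3t^(9/2) + t^(11/2)
bracket: A^-16 - 3A^-12 + 5A^-8 - 8A^-4 + 8 - 9A^4 + 7A^8 - 5A^12 + 3A^16 - A^20, w = +2
2 components, writhe +2, over 14 crossings
lk(C1,C2) = +1
det 50, colorings 3 of 3^14 — not tricolorable
observation: det 50 = |V(-1)|; not divisible by 3, so not tricolorable


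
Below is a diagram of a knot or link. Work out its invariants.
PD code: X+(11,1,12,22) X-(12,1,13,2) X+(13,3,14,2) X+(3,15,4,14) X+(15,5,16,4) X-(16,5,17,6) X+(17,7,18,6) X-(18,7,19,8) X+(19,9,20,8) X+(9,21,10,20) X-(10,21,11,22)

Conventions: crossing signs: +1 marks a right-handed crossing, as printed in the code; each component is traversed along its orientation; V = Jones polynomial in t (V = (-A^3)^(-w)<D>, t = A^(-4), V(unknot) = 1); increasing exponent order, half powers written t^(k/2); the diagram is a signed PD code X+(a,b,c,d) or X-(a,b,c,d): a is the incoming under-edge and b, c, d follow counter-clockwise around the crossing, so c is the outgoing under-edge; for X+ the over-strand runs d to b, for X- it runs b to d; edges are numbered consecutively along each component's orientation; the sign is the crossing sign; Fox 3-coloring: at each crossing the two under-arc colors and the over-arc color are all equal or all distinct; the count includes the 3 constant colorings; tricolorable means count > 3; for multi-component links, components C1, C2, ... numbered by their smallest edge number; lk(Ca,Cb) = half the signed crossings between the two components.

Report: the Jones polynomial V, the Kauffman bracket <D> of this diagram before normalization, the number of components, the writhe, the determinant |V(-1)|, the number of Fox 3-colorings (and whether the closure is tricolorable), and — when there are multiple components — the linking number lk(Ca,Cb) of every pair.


V = t + t^3 - t^4
<D> = A^-7 - A^-3 - A^5 (w = +3)
1 component over 11 crossings, w = +3
9 Fox colorings among 3^11, |V(-1)| = 3: tricolorable
why: |V(-1)| = 3: so tricolorable, since 3 divides 3


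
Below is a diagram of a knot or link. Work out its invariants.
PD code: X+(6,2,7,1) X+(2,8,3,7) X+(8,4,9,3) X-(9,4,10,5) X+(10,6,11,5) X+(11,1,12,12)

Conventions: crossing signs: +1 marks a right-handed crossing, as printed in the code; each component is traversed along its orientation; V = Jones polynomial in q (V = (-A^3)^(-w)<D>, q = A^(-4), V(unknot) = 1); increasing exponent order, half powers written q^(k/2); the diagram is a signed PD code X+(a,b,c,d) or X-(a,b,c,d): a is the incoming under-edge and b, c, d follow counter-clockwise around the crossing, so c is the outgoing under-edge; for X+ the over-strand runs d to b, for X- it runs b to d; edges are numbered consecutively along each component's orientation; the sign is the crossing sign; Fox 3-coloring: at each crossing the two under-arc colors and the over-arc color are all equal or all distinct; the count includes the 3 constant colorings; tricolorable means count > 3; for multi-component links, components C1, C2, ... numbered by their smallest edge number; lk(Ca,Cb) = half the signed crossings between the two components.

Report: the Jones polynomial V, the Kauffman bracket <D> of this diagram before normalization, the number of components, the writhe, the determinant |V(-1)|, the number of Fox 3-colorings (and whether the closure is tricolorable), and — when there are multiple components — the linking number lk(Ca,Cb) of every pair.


V(q) = q + q^3 - q^4
bracket: -A^-4 + 1 + A^8, w = +4
1 component, writhe +4, over 6 crossings
det 3, colorings 9 of 3^6 — tricolorable
observation: V spans 3 powers of q: at least 3 crossings in any diagram


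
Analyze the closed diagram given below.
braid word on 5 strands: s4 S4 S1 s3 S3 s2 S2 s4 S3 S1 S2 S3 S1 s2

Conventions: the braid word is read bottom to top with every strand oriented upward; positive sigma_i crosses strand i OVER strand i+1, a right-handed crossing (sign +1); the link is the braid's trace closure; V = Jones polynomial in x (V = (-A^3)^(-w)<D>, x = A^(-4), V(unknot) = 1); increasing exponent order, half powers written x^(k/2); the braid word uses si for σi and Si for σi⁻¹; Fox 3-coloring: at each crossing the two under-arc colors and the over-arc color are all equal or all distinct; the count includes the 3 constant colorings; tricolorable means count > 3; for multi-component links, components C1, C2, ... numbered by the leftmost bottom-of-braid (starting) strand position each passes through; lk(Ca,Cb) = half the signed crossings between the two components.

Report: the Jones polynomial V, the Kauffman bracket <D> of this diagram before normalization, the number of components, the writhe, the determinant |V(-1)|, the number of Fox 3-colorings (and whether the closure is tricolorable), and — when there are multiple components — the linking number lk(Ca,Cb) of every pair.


V(x) = -x^-6 + x^-5 - x^-4 + 2x^-3 - x^-2 + x^-1
bracket: A^-8 - A^-4 + 2 - A^4 + A^8 - A^12, w = -4
1 component, writhe -4, over 14 crossings
det 7, colorings 3 of 3^14 — not tricolorable
observation: det 7 = |V(-1)|; not divisible by 3, so not tricolorable


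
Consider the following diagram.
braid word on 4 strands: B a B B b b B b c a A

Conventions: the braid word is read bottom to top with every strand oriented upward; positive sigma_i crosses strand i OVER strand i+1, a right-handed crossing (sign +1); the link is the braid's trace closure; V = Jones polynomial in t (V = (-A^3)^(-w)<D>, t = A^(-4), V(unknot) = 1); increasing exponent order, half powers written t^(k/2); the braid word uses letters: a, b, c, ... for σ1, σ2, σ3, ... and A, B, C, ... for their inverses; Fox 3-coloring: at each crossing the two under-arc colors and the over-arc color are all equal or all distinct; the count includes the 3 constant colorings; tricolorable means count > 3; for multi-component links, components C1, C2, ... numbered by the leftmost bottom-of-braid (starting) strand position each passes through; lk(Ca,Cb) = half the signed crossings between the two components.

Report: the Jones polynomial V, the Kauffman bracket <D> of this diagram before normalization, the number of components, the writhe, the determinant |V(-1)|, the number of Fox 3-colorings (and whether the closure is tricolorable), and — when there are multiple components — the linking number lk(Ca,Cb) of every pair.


Jones polynomial: V(t) = 1
<D> = -A^3; writhe +1
components 1, writhe +1 (11 crossings)
3-colorings: 3 of 3^11, det 1 — not tricolorable
note: inverse pairs cancel, leaving σ2⁻¹ σ1 σ3


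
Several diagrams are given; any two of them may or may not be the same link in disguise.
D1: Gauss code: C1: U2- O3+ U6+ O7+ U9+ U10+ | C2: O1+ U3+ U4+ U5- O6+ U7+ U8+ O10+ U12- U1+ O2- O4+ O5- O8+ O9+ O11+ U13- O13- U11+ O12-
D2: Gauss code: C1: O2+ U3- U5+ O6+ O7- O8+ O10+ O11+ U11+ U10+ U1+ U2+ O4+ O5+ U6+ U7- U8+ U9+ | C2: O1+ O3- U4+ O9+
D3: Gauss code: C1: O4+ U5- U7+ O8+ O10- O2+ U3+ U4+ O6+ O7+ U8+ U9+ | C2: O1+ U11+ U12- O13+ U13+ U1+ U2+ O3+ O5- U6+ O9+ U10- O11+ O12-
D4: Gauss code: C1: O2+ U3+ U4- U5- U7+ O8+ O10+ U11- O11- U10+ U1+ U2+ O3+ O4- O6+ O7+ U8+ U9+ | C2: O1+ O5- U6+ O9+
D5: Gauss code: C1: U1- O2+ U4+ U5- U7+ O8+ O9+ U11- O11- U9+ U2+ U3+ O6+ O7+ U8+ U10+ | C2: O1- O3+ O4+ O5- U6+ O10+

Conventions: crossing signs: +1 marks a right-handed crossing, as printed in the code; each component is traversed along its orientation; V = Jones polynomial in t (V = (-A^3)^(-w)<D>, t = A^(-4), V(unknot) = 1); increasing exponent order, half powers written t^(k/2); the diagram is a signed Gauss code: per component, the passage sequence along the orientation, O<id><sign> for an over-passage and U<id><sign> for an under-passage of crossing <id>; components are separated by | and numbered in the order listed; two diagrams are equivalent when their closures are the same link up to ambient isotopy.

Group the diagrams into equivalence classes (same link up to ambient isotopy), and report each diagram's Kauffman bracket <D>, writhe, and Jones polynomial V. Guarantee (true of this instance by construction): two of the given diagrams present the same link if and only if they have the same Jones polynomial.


equivalence classes: {D1} | {D2, D3, D4, D5}
D1 (bracket A^-7 - A^-3 + A + A^9; 13 crossings at w = +5): V = -t^(3/2) - t^(7/2) + t^(9/2) - t^(11/2)
V(D2) = -t^(3/2) - 2t^(7/2) + t^(9/2) - t^(11/2) + t^(13/2)  [11 crossings, <D> = -A^-5 + A^-1 - A^3 + 2A^7 + A^15, w = +7]
V(D3) = -t^(3/2) - 2t^(7/2) + t^(9/2) - t^(11/2) + t^(13/2)  [13 crossings, <D> = -A^-5 + A^-1 - A^3 + 2A^7 + A^15, w = +7]
V(D4) = -t^(3/2) - 2t^(7/2) + t^(9/2) - t^(11/2) + t^(13/2)  (w +5, c 11, <D> = -A^-11 + A^-7 - A^-3 + 2A + A^9)
D5 (bracket -A^-11 + A^-7 - A^-3 + 2A + A^9; 11 crossings at w = +5): V = -t^(3/2) - 2t^(7/2) + t^(9/2) - t^(11/2) + t^(13/2)
key observation: V(t) takes 2 values over 5 diagrams, fixing the grouping
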